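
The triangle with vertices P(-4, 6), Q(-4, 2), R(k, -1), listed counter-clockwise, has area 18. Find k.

Write out the shoelace sum; only the two edges meeting at R involve k:
2·Area = [((-4)·(-1) − k·2) + (k·6 − (-4)·(-1))] + 16
       = 4·k + 16 = 36
⇒ k = 5.

5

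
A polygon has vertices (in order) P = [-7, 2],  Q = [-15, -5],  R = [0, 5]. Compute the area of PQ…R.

12.5

Apply the surveyor's formula: 2A = Σ (x_i·y_{i+1} − x_{i+1}·y_i), indices taken mod 3.
P→Q: (-7)(-5) − (-15)(2) = 65
Q→R: (-15)(5) − (0)(-5) = -75
R→P: (0)(2) − (-7)(5) = 35
Σ = 25
Area = |Σ|/2 = 12.5.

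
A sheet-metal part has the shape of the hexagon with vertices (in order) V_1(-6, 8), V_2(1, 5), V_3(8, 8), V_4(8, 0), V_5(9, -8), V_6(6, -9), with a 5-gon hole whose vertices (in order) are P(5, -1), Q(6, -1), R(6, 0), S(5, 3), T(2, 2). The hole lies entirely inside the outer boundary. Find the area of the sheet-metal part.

110

Outer boundary:
Σ = (-38) + (-32) + (-64) + (-64) + (-33) + (-6) = -237
Area = |Σ|/2 = 118.5.
Hole:
Apply the surveyor's formula: 2A = Σ (x_i·y_{i+1} − x_{i+1}·y_i), indices taken mod 5.
Σ = (1) + (6) + (18) + (4) + (-12) = 17
Area = |Σ|/2 = 8.5.
Net area = 118.5 − 8.5 = 110.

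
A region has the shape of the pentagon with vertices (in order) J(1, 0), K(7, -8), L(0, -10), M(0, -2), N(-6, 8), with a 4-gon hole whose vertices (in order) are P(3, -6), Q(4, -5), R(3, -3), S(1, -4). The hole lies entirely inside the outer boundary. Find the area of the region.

Outer boundary:
Σ = (-8) + (-70) + (0) + (-12) + (-8) = -98
Area = |Σ|/2 = 49.
Hole:
Apply the surveyor's formula: 2A = Σ (x_i·y_{i+1} − x_{i+1}·y_i), indices taken mod 4.
Σ = (9) + (3) + (-9) + (6) = 9
Area = |Σ|/2 = 4.5.
Net area = 49 − 4.5 = 44.5.

44.5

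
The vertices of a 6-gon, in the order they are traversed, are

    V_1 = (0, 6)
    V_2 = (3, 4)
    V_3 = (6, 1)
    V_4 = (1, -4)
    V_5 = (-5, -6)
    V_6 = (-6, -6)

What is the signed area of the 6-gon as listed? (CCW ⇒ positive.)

Apply Gauss's area formula: 2A = Σ (x_i·y_{i+1} − x_{i+1}·y_i), indices taken mod 6.
Σ = (-18) + (-21) + (-25) + (-26) + (-6) + (-36) = -132
Signed area = Σ/2 = -66 (negative ⇒ clockwise traversal).

-66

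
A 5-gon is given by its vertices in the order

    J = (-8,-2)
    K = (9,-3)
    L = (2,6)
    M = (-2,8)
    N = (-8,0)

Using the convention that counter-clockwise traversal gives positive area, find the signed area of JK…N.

105

Apply the shoelace formula: 2A = Σ (x_i·y_{i+1} − x_{i+1}·y_i), indices taken mod 5.
Cross-terms: 42, 60, 28, 64, 16  ⇒  Σ = 210
Signed area = Σ/2 = 105 (positive ⇒ counter-clockwise traversal).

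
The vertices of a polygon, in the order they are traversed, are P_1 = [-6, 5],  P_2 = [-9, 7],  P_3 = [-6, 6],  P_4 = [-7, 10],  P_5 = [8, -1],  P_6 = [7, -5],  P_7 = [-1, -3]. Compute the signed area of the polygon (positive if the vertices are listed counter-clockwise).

Apply the shoelace (surveyor's) formula: 2A = Σ (x_i·y_{i+1} − x_{i+1}·y_i), indices taken mod 7.
P_1→P_2: (-6)(7) − (-9)(5) = 3
P_2→P_3: (-9)(6) − (-6)(7) = -12
P_3→P_4: (-6)(10) − (-7)(6) = -18
P_4→P_5: (-7)(-1) − (8)(10) = -73
P_5→P_6: (8)(-5) − (7)(-1) = -33
P_6→P_7: (7)(-3) − (-1)(-5) = -26
P_7→P_1: (-1)(5) − (-6)(-3) = -23
Σ = -182
Signed area = Σ/2 = -91 (negative ⇒ clockwise traversal).

-91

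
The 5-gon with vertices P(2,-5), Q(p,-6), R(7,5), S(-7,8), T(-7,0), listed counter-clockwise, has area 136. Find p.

Write out the shoelace sum; only the two edges meeting at Q involve p:
2·Area = [(2·(-6) − p·(-5)) + (p·5 − 7·(-6))] + 182
       = 10·p + 212 = 272
⇒ p = 6.

6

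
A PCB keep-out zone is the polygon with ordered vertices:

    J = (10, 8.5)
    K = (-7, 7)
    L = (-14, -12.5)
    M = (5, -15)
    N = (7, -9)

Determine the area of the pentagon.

Apply the shoelace formula: 2A = Σ (x_i·y_{i+1} − x_{i+1}·y_i), indices taken mod 5.
J→K: (10)(7) − (-7)(8.5) = 129.5
K→L: (-7)(-12.5) − (-14)(7) = 185.5
L→M: (-14)(-15) − (5)(-12.5) = 272.5
M→N: (5)(-9) − (7)(-15) = 60
N→J: (7)(8.5) − (10)(-9) = 149.5
Σ = 797
Area = |Σ|/2 = 398.5.

398.5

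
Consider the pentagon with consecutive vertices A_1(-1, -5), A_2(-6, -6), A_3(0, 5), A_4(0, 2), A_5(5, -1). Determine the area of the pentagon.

45

Apply the surveyor's formula: 2A = Σ (x_i·y_{i+1} − x_{i+1}·y_i), indices taken mod 5.
Σ = (-24) + (-30) + (0) + (-10) + (-26) = -90
Area = |Σ|/2 = 45.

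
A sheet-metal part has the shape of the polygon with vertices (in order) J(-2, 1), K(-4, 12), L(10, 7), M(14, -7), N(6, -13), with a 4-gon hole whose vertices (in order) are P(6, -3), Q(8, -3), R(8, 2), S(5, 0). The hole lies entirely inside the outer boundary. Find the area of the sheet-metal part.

237.5

Outer boundary:
Cross-terms: -20, -148, -168, -140, -20  ⇒  Σ = -496
Area = |Σ|/2 = 248.
Hole:
Apply the surveyor's formula: 2A = Σ (x_i·y_{i+1} − x_{i+1}·y_i), indices taken mod 4.
Σ = (6) + (40) + (-10) + (-15) = 21
Area = |Σ|/2 = 10.5.
Net area = 248 − 10.5 = 237.5.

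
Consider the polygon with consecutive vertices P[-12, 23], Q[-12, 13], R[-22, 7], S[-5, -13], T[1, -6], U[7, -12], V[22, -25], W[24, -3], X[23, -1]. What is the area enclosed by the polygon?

Apply Gauss's area formula: 2A = Σ (x_i·y_{i+1} − x_{i+1}·y_i), indices taken mod 9.
Σ = (120) + (202) + (321) + (43) + (30) + (89) + (534) + (45) + (517) = 1901
Area = |Σ|/2 = 950.5.

950.5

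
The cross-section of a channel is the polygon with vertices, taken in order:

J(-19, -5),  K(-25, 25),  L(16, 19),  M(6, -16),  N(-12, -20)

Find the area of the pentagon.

J→K: (-19)(25) − (-25)(-5) = -600
K→L: (-25)(19) − (16)(25) = -875
L→M: (16)(-16) − (6)(19) = -370
M→N: (6)(-20) − (-12)(-16) = -312
N→J: (-12)(-5) − (-19)(-20) = -320
Σ = -2477
Area = |Σ|/2 = 1238.5.

1238.5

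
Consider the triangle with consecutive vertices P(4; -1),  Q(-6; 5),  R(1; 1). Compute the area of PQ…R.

Apply Gauss's area formula: 2A = Σ (x_i·y_{i+1} − x_{i+1}·y_i), indices taken mod 3.
P→Q: (4)(5) − (-6)(-1) = 14
Q→R: (-6)(1) − (1)(5) = -11
R→P: (1)(-1) − (4)(1) = -5
Σ = -2
Area = |Σ|/2 = 1.

1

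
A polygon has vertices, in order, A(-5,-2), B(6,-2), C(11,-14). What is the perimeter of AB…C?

|AB| = √((11)² + (0)²) = √121 = 11
|BC| = √((5)² + (-12)²) = √169 = 13
|CA| = √((-16)² + (12)²) = √400 = 20
Perimeter = 11 + 13 + 20 = 44.

44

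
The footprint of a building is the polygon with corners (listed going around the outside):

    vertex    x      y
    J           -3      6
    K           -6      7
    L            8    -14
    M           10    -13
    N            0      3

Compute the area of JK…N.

Apply the shoelace (surveyor's) formula: 2A = Σ (x_i·y_{i+1} − x_{i+1}·y_i), indices taken mod 5.
Cross-terms: 15, 28, 36, 30, 9  ⇒  Σ = 118
Area = |Σ|/2 = 59.

59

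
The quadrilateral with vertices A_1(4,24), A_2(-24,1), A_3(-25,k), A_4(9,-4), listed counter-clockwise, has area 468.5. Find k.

0

Write out the shoelace sum; only the two edges meeting at A_3 involve k:
2·Area = [((-24)·k − (-25)·1) + ((-25)·(-4) − 9·k)] + 812
       = -33·k + 937 = 937
⇒ k = 0.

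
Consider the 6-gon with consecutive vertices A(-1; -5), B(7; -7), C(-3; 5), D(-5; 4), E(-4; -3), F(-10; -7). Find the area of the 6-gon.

Cross-terms: 42, 14, 13, 31, -2, 43  ⇒  Σ = 141
Area = |Σ|/2 = 70.5.

70.5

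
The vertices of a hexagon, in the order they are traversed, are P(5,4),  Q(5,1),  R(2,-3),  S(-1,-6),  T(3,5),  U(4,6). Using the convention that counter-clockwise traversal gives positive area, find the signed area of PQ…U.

Apply the shoelace formula: 2A = Σ (x_i·y_{i+1} − x_{i+1}·y_i), indices taken mod 6.
Cross-terms: -15, -17, -15, 13, -2, -14  ⇒  Σ = -50
Signed area = Σ/2 = -25 (negative ⇒ clockwise traversal).

-25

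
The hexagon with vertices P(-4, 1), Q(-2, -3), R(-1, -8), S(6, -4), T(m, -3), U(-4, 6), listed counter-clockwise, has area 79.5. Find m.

The doubled signed area Σ (x_i y_{i+1} − x_{i+1} y_i) is linear in m.
With m=0 it equals 69; the coefficient of m is 10 (from the two edges through T).
So 10·m + 69 = 2·79.5 = 159 ⇒ m = 9.

9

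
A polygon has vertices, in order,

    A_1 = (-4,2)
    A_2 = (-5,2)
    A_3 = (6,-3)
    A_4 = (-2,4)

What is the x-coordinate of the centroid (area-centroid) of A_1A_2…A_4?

-1/7

Apply the shoelace formula. First the cross-terms c_i = x_i·y_{i+1} − x_{i+1}·y_i:
  2, 3, 18, 12  ⇒  2A = 35, A = 17.5.
Then Σ (x_i + x_{i+1})·c_i = -15, so x̄ = -15 / (6·17.5) = -1/7.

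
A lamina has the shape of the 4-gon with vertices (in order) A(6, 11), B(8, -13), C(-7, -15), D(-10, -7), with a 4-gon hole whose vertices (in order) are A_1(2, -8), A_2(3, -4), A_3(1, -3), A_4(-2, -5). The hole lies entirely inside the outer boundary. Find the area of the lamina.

Outer boundary:
A→B: (6)(-13) − (8)(11) = -166
B→C: (8)(-15) − (-7)(-13) = -211
C→D: (-7)(-7) − (-10)(-15) = -101
D→A: (-10)(11) − (6)(-7) = -68
Σ = -546
Area = |Σ|/2 = 273.
Hole:
Cross-terms: 16, -5, -11, 26  ⇒  Σ = 26
Area = |Σ|/2 = 13.
Net area = 273 − 13 = 260.

260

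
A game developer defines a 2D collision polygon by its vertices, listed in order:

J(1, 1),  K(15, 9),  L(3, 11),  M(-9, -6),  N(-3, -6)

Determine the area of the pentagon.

126

Σ = (-6) + (138) + (81) + (36) + (3) = 252
Area = |Σ|/2 = 126.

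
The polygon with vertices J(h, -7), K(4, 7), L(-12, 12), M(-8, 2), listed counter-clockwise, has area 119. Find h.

The doubled signed area Σ (x_i y_{i+1} − x_{i+1} y_i) is linear in h.
With h=0 it equals 288; the coefficient of h is 5 (from the two edges through J).
So 5·h + 288 = 2·119 = 238 ⇒ h = -10.

-10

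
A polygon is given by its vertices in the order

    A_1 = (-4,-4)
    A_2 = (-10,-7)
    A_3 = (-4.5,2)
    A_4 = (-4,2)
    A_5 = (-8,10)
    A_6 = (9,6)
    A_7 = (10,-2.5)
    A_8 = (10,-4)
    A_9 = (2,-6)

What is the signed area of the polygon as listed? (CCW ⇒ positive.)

A_1→A_2: (-4)(-7) − (-10)(-4) = -12
A_2→A_3: (-10)(2) − (-4.5)(-7) = -51.5
A_3→A_4: (-4.5)(2) − (-4)(2) = -1
A_4→A_5: (-4)(10) − (-8)(2) = -24
A_5→A_6: (-8)(6) − (9)(10) = -138
A_6→A_7: (9)(-2.5) − (10)(6) = -82.5
A_7→A_8: (10)(-4) − (10)(-2.5) = -15
A_8→A_9: (10)(-6) − (2)(-4) = -52
A_9→A_1: (2)(-4) − (-4)(-6) = -32
Σ = -408
Signed area = Σ/2 = -204 (negative ⇒ clockwise traversal).

-204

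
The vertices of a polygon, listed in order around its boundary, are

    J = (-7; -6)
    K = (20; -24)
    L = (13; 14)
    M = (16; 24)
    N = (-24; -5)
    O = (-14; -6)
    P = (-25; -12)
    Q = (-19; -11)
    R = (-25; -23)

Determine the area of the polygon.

Apply the surveyor's formula: 2A = Σ (x_i·y_{i+1} − x_{i+1}·y_i), indices taken mod 9.
Σ = (288) + (592) + (88) + (496) + (74) + (18) + (47) + (162) + (-11) = 1754
Area = |Σ|/2 = 877.

877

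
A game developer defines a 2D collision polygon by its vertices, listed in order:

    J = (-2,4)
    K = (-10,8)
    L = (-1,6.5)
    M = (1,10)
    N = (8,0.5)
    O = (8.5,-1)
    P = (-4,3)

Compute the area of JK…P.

64.875

Σ = (24) + (-57) + (-16.5) + (-79.5) + (-12.25) + (21.5) + (-10) = -129.75
Area = |Σ|/2 = 64.875.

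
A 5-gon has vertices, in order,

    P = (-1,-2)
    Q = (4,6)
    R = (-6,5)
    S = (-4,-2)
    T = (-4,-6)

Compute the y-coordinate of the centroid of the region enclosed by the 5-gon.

16/9

Apply the shoelace (surveyor's) formula. First the cross-terms c_i = x_i·y_{i+1} − x_{i+1}·y_i:
  2, 56, 32, 16, 2  ⇒  2A = 108, A = 54.
Then Σ (y_i + y_{i+1})·c_i = 576, so ȳ = 576 / (6·54) = 16/9.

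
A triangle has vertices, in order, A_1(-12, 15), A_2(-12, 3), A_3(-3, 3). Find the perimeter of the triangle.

|A_1A_2| = √((0)² + (-12)²) = √144 = 12
|A_2A_3| = √((9)² + (0)²) = √81 = 9
|A_3A_1| = √((-9)² + (12)²) = √225 = 15
Perimeter = 12 + 9 + 15 = 36.

36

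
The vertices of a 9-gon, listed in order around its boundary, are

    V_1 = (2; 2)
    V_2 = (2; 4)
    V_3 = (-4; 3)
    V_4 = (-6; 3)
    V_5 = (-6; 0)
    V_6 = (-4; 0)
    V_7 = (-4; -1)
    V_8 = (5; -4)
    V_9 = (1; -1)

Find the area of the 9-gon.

39

Cross-terms: 4, 22, 6, 18, 0, 4, 21, -1, 4  ⇒  Σ = 78
Area = |Σ|/2 = 39.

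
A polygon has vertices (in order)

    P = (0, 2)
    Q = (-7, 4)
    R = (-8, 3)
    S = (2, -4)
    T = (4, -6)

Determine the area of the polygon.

31.5

Apply the surveyor's formula: 2A = Σ (x_i·y_{i+1} − x_{i+1}·y_i), indices taken mod 5.
Cross-terms: 14, 11, 26, 4, 8  ⇒  Σ = 63
Area = |Σ|/2 = 31.5.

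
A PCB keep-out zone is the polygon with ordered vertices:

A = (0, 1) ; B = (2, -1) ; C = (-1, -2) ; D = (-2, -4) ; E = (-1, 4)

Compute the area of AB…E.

Apply the shoelace (surveyor's) formula: 2A = Σ (x_i·y_{i+1} − x_{i+1}·y_i), indices taken mod 5.
Σ = (-2) + (-5) + (0) + (-12) + (-1) = -20
Area = |Σ|/2 = 10.

10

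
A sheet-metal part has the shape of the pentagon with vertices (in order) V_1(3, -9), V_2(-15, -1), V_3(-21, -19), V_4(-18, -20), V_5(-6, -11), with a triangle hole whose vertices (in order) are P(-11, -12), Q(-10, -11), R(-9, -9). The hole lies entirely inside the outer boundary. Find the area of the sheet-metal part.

184

Outer boundary:
Apply the shoelace (surveyor's) formula: 2A = Σ (x_i·y_{i+1} − x_{i+1}·y_i), indices taken mod 5.
Σ = (-138) + (264) + (78) + (78) + (87) = 369
Area = |Σ|/2 = 184.5.
Hole:
Σ = (1) + (-9) + (9) = 1
Area = |Σ|/2 = 0.5.
Net area = 184.5 − 0.5 = 184.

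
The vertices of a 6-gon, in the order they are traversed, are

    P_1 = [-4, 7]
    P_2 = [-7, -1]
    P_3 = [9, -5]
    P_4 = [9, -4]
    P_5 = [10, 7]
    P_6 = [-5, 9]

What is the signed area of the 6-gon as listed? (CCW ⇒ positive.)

Apply Gauss's area formula: 2A = Σ (x_i·y_{i+1} − x_{i+1}·y_i), indices taken mod 6.
P_1→P_2: (-4)(-1) − (-7)(7) = 53
P_2→P_3: (-7)(-5) − (9)(-1) = 44
P_3→P_4: (9)(-4) − (9)(-5) = 9
P_4→P_5: (9)(7) − (10)(-4) = 103
P_5→P_6: (10)(9) − (-5)(7) = 125
P_6→P_1: (-5)(7) − (-4)(9) = 1
Σ = 335
Signed area = Σ/2 = 167.5 (positive ⇒ counter-clockwise traversal).

167.5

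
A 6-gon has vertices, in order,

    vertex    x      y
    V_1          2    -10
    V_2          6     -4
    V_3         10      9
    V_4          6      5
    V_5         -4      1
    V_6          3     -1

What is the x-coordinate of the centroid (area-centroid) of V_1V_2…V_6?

589/141

Apply the shoelace formula. First the cross-terms c_i = x_i·y_{i+1} − x_{i+1}·y_i:
  52, 94, -4, 26, 1, -28  ⇒  2A = 141, A = 70.5.
Then Σ (x_i + x_{i+1})·c_i = 1767, so x̄ = 1767 / (6·70.5) = 589/141.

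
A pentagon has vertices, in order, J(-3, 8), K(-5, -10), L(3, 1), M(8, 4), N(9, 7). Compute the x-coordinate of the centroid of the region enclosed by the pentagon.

Apply the shoelace formula. First the cross-terms c_i = x_i·y_{i+1} − x_{i+1}·y_i:
  70, 25, 4, 20, 93  ⇒  2A = 212, A = 106.
Then Σ (x_i + x_{i+1})·c_i = 332, so x̄ = 332 / (6·106) = 83/159.

83/159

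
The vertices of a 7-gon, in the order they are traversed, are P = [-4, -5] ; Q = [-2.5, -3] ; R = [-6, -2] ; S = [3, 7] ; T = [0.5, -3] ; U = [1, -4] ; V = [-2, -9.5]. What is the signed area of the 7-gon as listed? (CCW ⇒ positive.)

Apply the surveyor's formula: 2A = Σ (x_i·y_{i+1} − x_{i+1}·y_i), indices taken mod 7.
Σ = (-0.5) + (-13) + (-36) + (-12.5) + (1) + (-17.5) + (-28) = -106.5
Signed area = Σ/2 = -53.25 (negative ⇒ clockwise traversal).

-53.25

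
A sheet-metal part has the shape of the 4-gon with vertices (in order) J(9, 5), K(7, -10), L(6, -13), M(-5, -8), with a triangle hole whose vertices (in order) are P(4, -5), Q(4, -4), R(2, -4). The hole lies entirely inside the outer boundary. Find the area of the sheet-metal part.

Outer boundary:
Σ = (-125) + (-31) + (-113) + (47) = -222
Area = |Σ|/2 = 111.
Hole:
Apply the shoelace formula: 2A = Σ (x_i·y_{i+1} − x_{i+1}·y_i), indices taken mod 3.
P→Q: (4)(-4) − (4)(-5) = 4
Q→R: (4)(-4) − (2)(-4) = -8
R→P: (2)(-5) − (4)(-4) = 6
Σ = 2
Area = |Σ|/2 = 1.
Net area = 111 − 1 = 110.

110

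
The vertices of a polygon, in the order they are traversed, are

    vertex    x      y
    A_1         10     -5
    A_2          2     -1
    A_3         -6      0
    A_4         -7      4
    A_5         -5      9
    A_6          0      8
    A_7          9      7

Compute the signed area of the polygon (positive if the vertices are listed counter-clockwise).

-150

Apply the surveyor's formula: 2A = Σ (x_i·y_{i+1} − x_{i+1}·y_i), indices taken mod 7.
Σ = (0) + (-6) + (-24) + (-43) + (-40) + (-72) + (-115) = -300
Signed area = Σ/2 = -150 (negative ⇒ clockwise traversal).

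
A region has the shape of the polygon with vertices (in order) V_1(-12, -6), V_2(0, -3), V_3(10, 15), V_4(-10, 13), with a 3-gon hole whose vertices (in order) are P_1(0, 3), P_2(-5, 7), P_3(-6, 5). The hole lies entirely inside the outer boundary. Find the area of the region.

274

Outer boundary:
Apply the surveyor's formula: 2A = Σ (x_i·y_{i+1} − x_{i+1}·y_i), indices taken mod 4.
Cross-terms: 36, 30, 280, 216  ⇒  Σ = 562
Area = |Σ|/2 = 281.
Hole:
Apply the surveyor's formula: 2A = Σ (x_i·y_{i+1} − x_{i+1}·y_i), indices taken mod 3.
P_1→P_2: (0)(7) − (-5)(3) = 15
P_2→P_3: (-5)(5) − (-6)(7) = 17
P_3→P_1: (-6)(3) − (0)(5) = -18
Σ = 14
Area = |Σ|/2 = 7.
Net area = 281 − 7 = 274.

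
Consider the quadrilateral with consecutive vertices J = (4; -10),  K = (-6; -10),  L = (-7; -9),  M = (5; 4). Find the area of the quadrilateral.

82.5

Σ = (-100) + (-16) + (17) + (-66) = -165
Area = |Σ|/2 = 82.5.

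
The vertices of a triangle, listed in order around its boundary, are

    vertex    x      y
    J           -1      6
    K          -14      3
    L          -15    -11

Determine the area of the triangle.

Apply the surveyor's formula: 2A = Σ (x_i·y_{i+1} − x_{i+1}·y_i), indices taken mod 3.
Σ = (81) + (199) + (-101) = 179
Area = |Σ|/2 = 89.5.

89.5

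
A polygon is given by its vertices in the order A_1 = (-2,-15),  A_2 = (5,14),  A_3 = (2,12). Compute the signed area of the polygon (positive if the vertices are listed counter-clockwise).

Apply the surveyor's formula: 2A = Σ (x_i·y_{i+1} − x_{i+1}·y_i), indices taken mod 3.
Σ = (47) + (32) + (-6) = 73
Signed area = Σ/2 = 36.5 (positive ⇒ counter-clockwise traversal).

36.5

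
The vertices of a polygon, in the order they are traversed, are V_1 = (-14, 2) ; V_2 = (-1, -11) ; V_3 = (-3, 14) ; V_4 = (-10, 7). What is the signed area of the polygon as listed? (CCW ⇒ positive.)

Apply Gauss's area formula: 2A = Σ (x_i·y_{i+1} − x_{i+1}·y_i), indices taken mod 4.
V_1→V_2: (-14)(-11) − (-1)(2) = 156
V_2→V_3: (-1)(14) − (-3)(-11) = -47
V_3→V_4: (-3)(7) − (-10)(14) = 119
V_4→V_1: (-10)(2) − (-14)(7) = 78
Σ = 306
Signed area = Σ/2 = 153 (positive ⇒ counter-clockwise traversal).

153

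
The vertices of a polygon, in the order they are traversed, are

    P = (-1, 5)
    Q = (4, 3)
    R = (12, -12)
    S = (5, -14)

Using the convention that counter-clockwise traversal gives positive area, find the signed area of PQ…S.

Apply the surveyor's formula: 2A = Σ (x_i·y_{i+1} − x_{i+1}·y_i), indices taken mod 4.
Σ = (-23) + (-84) + (-108) + (11) = -204
Signed area = Σ/2 = -102 (negative ⇒ clockwise traversal).

-102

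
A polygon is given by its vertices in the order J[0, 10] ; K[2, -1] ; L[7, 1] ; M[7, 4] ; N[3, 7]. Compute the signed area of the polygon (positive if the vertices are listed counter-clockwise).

38.5

Apply the surveyor's formula: 2A = Σ (x_i·y_{i+1} − x_{i+1}·y_i), indices taken mod 5.
Σ = (-20) + (9) + (21) + (37) + (30) = 77
Signed area = Σ/2 = 38.5 (positive ⇒ counter-clockwise traversal).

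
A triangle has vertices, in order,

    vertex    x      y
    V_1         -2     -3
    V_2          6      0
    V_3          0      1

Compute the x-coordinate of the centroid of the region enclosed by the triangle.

4/3

Apply Gauss's area formula. First the cross-terms c_i = x_i·y_{i+1} − x_{i+1}·y_i:
  18, 6, 2  ⇒  2A = 26, A = 13.
Then Σ (x_i + x_{i+1})·c_i = 104, so x̄ = 104 / (6·13) = 4/3.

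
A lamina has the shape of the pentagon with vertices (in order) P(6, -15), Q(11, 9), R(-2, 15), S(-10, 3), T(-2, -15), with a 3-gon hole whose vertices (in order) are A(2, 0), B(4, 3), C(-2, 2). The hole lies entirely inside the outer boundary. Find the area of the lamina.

403

Outer boundary:
Σ = (219) + (183) + (144) + (156) + (120) = 822
Area = |Σ|/2 = 411.
Hole:
Σ = (6) + (14) + (-4) = 16
Area = |Σ|/2 = 8.
Net area = 411 − 8 = 403.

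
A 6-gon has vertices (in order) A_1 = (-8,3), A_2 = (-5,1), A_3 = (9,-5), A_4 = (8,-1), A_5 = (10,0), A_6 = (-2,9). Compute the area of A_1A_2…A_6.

Apply the shoelace (surveyor's) formula: 2A = Σ (x_i·y_{i+1} − x_{i+1}·y_i), indices taken mod 6.
Σ = (7) + (16) + (31) + (10) + (90) + (66) = 220
Area = |Σ|/2 = 110.

110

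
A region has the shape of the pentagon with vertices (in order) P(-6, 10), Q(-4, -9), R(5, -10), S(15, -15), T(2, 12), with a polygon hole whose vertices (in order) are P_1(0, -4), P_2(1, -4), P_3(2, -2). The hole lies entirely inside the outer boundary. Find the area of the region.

277

Outer boundary:
Apply the shoelace (surveyor's) formula: 2A = Σ (x_i·y_{i+1} − x_{i+1}·y_i), indices taken mod 5.
Σ = (94) + (85) + (75) + (210) + (92) = 556
Area = |Σ|/2 = 278.
Hole:
Σ = (4) + (6) + (-8) = 2
Area = |Σ|/2 = 1.
Net area = 278 − 1 = 277.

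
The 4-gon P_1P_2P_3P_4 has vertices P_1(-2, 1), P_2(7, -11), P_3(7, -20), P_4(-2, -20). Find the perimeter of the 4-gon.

|P_1P_2| = √((9)² + (-12)²) = √225 = 15
|P_2P_3| = √((0)² + (-9)²) = √81 = 9
|P_3P_4| = √((-9)² + (0)²) = √81 = 9
|P_4P_1| = √((0)² + (21)²) = √441 = 21
Perimeter = 15 + 9 + 9 + 21 = 54.

54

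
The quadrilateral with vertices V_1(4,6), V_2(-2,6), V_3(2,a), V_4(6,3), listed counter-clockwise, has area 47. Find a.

-5

Write out the shoelace sum; only the two edges meeting at V_3 involve a:
2·Area = [((-2)·a − 2·6) + (2·3 − 6·a)] + 60
       = -8·a + 54 = 94
⇒ a = -5.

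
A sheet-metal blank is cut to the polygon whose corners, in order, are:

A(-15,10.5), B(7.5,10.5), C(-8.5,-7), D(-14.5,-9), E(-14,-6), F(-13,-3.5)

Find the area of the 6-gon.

240.75

Cross-terms: -236.25, 36.75, -25, -39, -29, -189  ⇒  Σ = -481.5
Area = |Σ|/2 = 240.75.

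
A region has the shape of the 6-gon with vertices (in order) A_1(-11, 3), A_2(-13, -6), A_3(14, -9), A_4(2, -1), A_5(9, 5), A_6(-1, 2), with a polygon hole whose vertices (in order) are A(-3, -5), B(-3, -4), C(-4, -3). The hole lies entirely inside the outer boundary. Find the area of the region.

Outer boundary:
Cross-terms: 105, 201, 4, 19, 23, 19  ⇒  Σ = 371
Area = |Σ|/2 = 185.5.
Hole:
Apply Gauss's area formula: 2A = Σ (x_i·y_{i+1} − x_{i+1}·y_i), indices taken mod 3.
A→B: (-3)(-4) − (-3)(-5) = -3
B→C: (-3)(-3) − (-4)(-4) = -7
C→A: (-4)(-5) − (-3)(-3) = 11
Σ = 1
Area = |Σ|/2 = 0.5.
Net area = 185.5 − 0.5 = 185.

185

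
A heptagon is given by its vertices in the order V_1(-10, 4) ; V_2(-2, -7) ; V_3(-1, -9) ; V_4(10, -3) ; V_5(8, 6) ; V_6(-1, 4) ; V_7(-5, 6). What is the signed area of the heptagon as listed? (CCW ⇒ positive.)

Σ = (78) + (11) + (93) + (84) + (38) + (14) + (40) = 358
Signed area = Σ/2 = 179 (positive ⇒ counter-clockwise traversal).

179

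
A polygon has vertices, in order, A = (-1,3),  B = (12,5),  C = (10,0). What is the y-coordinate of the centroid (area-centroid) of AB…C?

Apply the shoelace formula. First the cross-terms c_i = x_i·y_{i+1} − x_{i+1}·y_i:
  -41, -50, 30  ⇒  2A = -61, A = -30.5.
Then Σ (y_i + y_{i+1})·c_i = -488, so ȳ = -488 / (6·(-30.5)) = 8/3.

8/3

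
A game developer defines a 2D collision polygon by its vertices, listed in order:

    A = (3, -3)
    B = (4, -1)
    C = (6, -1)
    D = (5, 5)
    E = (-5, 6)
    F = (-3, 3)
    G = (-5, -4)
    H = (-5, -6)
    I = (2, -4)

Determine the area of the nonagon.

Σ = (9) + (2) + (35) + (55) + (3) + (27) + (10) + (32) + (6) = 179
Area = |Σ|/2 = 89.5.

89.5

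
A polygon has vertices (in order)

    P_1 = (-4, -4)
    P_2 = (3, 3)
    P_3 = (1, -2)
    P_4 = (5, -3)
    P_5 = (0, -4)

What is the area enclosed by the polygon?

19

Apply the surveyor's formula: 2A = Σ (x_i·y_{i+1} − x_{i+1}·y_i), indices taken mod 5.
Σ = (0) + (-9) + (7) + (-20) + (-16) = -38
Area = |Σ|/2 = 19.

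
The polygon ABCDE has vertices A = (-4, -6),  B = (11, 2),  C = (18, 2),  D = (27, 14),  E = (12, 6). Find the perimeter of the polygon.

76

|AB| = √((15)² + (8)²) = √289 = 17
|BC| = √((7)² + (0)²) = √49 = 7
|CD| = √((9)² + (12)²) = √225 = 15
|DE| = √((-15)² + (-8)²) = √289 = 17
|EA| = √((-16)² + (-12)²) = √400 = 20
Perimeter = 17 + 7 + 15 + 17 + 20 = 76.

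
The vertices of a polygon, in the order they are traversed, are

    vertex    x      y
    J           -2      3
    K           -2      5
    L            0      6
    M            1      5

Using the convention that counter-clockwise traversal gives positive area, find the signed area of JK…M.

J→K: (-2)(5) − (-2)(3) = -4
K→L: (-2)(6) − (0)(5) = -12
L→M: (0)(5) − (1)(6) = -6
M→J: (1)(3) − (-2)(5) = 13
Σ = -9
Signed area = Σ/2 = -4.5 (negative ⇒ clockwise traversal).

-4.5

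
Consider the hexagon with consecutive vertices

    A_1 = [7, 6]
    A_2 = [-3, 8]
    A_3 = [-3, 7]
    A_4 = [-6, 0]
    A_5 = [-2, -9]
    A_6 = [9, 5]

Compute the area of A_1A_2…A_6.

131.5

A_1→A_2: (7)(8) − (-3)(6) = 74
A_2→A_3: (-3)(7) − (-3)(8) = 3
A_3→A_4: (-3)(0) − (-6)(7) = 42
A_4→A_5: (-6)(-9) − (-2)(0) = 54
A_5→A_6: (-2)(5) − (9)(-9) = 71
A_6→A_1: (9)(6) − (7)(5) = 19
Σ = 263
Area = |Σ|/2 = 131.5.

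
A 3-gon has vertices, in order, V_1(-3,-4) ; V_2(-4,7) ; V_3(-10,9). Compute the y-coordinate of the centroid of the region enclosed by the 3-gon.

Apply Gauss's area formula. First the cross-terms c_i = x_i·y_{i+1} − x_{i+1}·y_i:
  -37, 34, 67  ⇒  2A = 64, A = 32.
Then Σ (y_i + y_{i+1})·c_i = 768, so ȳ = 768 / (6·32) = 4.

4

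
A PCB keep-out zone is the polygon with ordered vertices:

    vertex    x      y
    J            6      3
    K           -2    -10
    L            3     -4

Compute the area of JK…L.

8.5

Σ = (-54) + (38) + (33) = 17
Area = |Σ|/2 = 8.5.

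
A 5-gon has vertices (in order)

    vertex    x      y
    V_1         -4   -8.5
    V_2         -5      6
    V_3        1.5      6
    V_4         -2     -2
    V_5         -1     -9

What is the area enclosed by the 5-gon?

Σ = (-66.5) + (-39) + (9) + (16) + (-27.5) = -108
Area = |Σ|/2 = 54.

54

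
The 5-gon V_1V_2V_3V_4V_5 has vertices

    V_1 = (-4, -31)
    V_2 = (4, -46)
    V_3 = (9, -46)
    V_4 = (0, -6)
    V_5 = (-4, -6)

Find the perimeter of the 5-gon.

92

|V_1V_2| = √((8)² + (-15)²) = √289 = 17
|V_2V_3| = √((5)² + (0)²) = √25 = 5
|V_3V_4| = √((-9)² + (40)²) = √1681 = 41
|V_4V_5| = √((-4)² + (0)²) = √16 = 4
|V_5V_1| = √((0)² + (-25)²) = √625 = 25
Perimeter = 17 + 5 + 41 + 4 + 25 = 92.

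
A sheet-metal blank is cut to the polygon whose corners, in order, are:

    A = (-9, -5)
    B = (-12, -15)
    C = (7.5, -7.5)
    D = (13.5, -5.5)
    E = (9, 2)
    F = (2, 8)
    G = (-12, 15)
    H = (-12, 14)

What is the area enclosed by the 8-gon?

403

Apply the shoelace (surveyor's) formula: 2A = Σ (x_i·y_{i+1} − x_{i+1}·y_i), indices taken mod 8.
Cross-terms: 75, 202.5, 60, 76.5, 68, 126, 12, 186  ⇒  Σ = 806
Area = |Σ|/2 = 403.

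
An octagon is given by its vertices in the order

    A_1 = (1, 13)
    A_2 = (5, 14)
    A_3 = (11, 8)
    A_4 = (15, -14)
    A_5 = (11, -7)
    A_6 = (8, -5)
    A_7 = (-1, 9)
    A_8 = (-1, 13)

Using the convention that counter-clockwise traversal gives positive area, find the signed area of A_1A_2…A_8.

Apply Gauss's area formula: 2A = Σ (x_i·y_{i+1} − x_{i+1}·y_i), indices taken mod 8.
Cross-terms: -51, -114, -274, 49, 1, 67, -4, -26  ⇒  Σ = -352
Signed area = Σ/2 = -176 (negative ⇒ clockwise traversal).

-176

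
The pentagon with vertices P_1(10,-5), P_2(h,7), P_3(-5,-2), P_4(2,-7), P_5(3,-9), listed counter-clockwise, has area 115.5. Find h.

3

The doubled signed area Σ (x_i y_{i+1} − x_{i+1} y_i) is linear in h.
With h=0 it equals 222; the coefficient of h is 3 (from the two edges through P_2).
So 3·h + 222 = 2·115.5 = 231 ⇒ h = 3.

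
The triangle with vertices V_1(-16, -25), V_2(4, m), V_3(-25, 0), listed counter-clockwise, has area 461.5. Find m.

The doubled signed area Σ (x_i y_{i+1} − x_{i+1} y_i) is linear in m.
With m=0 it equals 725; the coefficient of m is 9 (from the two edges through V_2).
So 9·m + 725 = 2·461.5 = 923 ⇒ m = 22.

22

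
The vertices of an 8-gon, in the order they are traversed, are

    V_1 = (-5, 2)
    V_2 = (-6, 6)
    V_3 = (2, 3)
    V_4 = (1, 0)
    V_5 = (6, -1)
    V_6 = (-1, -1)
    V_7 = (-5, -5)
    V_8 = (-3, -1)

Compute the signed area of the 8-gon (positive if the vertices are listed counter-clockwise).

-40

Apply the surveyor's formula: 2A = Σ (x_i·y_{i+1} − x_{i+1}·y_i), indices taken mod 8.
V_1→V_2: (-5)(6) − (-6)(2) = -18
V_2→V_3: (-6)(3) − (2)(6) = -30
V_3→V_4: (2)(0) − (1)(3) = -3
V_4→V_5: (1)(-1) − (6)(0) = -1
V_5→V_6: (6)(-1) − (-1)(-1) = -7
V_6→V_7: (-1)(-5) − (-5)(-1) = 0
V_7→V_8: (-5)(-1) − (-3)(-5) = -10
V_8→V_1: (-3)(2) − (-5)(-1) = -11
Σ = -80
Signed area = Σ/2 = -40 (negative ⇒ clockwise traversal).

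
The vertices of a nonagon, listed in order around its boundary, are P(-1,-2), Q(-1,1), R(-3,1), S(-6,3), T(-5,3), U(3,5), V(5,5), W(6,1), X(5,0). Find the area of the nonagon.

45.5

Σ = (-3) + (2) + (-3) + (-3) + (-34) + (-10) + (-25) + (-5) + (-10) = -91
Area = |Σ|/2 = 45.5.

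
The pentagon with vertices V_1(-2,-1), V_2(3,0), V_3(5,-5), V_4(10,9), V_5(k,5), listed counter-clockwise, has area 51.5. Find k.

4

Write out the shoelace sum; only the two edges meeting at V_5 involve k:
2·Area = [(10·5 − k·9) + (k·(-1) − (-2)·5)] + 83
       = -10·k + 143 = 103
⇒ k = 4.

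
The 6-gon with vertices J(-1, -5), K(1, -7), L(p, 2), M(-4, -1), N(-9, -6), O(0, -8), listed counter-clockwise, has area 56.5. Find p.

2

Write out the shoelace sum; only the two edges meeting at L involve p:
2·Area = [(1·2 − p·(-7)) + (p·(-1) − (-4)·2)] + 91
       = 6·p + 101 = 113
⇒ p = 2.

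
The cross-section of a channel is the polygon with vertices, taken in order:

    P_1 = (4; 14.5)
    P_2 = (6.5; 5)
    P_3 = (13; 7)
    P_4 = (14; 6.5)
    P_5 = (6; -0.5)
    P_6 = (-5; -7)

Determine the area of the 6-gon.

Σ = (-74.25) + (-19.5) + (-13.5) + (-46) + (-44.5) + (-44.5) = -242.25
Area = |Σ|/2 = 121.125.

121.125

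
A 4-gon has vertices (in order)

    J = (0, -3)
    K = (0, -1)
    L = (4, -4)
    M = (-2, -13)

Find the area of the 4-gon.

25

Apply the surveyor's formula: 2A = Σ (x_i·y_{i+1} − x_{i+1}·y_i), indices taken mod 4.
Cross-terms: 0, 4, -60, 6  ⇒  Σ = -50
Area = |Σ|/2 = 25.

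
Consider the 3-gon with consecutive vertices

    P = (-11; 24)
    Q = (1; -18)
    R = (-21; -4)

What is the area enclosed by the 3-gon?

378

Apply Gauss's area formula: 2A = Σ (x_i·y_{i+1} − x_{i+1}·y_i), indices taken mod 3.
Cross-terms: 174, -382, -548  ⇒  Σ = -756
Area = |Σ|/2 = 378.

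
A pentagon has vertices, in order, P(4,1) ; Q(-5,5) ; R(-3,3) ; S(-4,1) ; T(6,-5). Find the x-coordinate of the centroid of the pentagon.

Apply the surveyor's formula. First the cross-terms c_i = x_i·y_{i+1} − x_{i+1}·y_i:
  25, 0, 9, 14, 26  ⇒  2A = 74, A = 37.
Then Σ (x_i + x_{i+1})·c_i = 200, so x̄ = 200 / (6·37) = 100/111.

100/111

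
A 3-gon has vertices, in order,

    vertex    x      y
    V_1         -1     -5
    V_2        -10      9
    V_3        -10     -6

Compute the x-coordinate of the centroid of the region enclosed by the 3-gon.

Apply the shoelace formula. First the cross-terms c_i = x_i·y_{i+1} − x_{i+1}·y_i:
  -59, 150, 44  ⇒  2A = 135, A = 67.5.
Then Σ (x_i + x_{i+1})·c_i = -2835, so x̄ = -2835 / (6·67.5) = -7.

-7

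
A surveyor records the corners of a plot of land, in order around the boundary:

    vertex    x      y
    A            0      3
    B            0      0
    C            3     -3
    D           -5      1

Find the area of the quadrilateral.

Cross-terms: 0, 0, -12, -15  ⇒  Σ = -27
Area = |Σ|/2 = 13.5.

13.5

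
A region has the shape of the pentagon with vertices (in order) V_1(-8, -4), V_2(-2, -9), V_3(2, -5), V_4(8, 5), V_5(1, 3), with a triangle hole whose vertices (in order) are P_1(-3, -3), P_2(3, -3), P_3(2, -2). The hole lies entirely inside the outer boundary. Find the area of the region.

87.5

Outer boundary:
Σ = (64) + (28) + (50) + (19) + (20) = 181
Area = |Σ|/2 = 90.5.
Hole:
Apply the surveyor's formula: 2A = Σ (x_i·y_{i+1} − x_{i+1}·y_i), indices taken mod 3.
P_1→P_2: (-3)(-3) − (3)(-3) = 18
P_2→P_3: (3)(-2) − (2)(-3) = 0
P_3→P_1: (2)(-3) − (-3)(-2) = -12
Σ = 6
Area = |Σ|/2 = 3.
Net area = 90.5 − 3 = 87.5.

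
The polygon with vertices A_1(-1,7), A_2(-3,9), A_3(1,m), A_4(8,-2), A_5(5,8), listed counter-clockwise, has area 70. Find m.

The doubled signed area Σ (x_i y_{i+1} − x_{i+1} y_i) is linear in m.
With m=0 it equals 118; the coefficient of m is -11 (from the two edges through A_3).
So -11·m + 118 = 2·70 = 140 ⇒ m = -2.

-2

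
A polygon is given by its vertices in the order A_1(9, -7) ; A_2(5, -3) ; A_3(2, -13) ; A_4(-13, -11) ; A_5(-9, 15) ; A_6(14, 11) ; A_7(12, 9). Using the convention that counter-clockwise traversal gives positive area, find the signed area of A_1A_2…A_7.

-508

Apply Gauss's area formula: 2A = Σ (x_i·y_{i+1} − x_{i+1}·y_i), indices taken mod 7.
Σ = (8) + (-59) + (-191) + (-294) + (-309) + (-6) + (-165) = -1016
Signed area = Σ/2 = -508 (negative ⇒ clockwise traversal).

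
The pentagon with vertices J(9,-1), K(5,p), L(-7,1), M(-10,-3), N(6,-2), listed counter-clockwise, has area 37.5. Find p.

-1

Write out the shoelace sum; only the two edges meeting at K involve p:
2·Area = [(9·p − 5·(-1)) + (5·1 − (-7)·p)] + 81
       = 16·p + 91 = 75
⇒ p = -1.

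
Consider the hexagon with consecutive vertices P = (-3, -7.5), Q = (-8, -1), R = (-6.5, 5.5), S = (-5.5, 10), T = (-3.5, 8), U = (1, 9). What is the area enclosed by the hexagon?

85.625

Cross-terms: -57, -50.5, -34.75, -9, -39.5, 19.5  ⇒  Σ = -171.25
Area = |Σ|/2 = 85.625.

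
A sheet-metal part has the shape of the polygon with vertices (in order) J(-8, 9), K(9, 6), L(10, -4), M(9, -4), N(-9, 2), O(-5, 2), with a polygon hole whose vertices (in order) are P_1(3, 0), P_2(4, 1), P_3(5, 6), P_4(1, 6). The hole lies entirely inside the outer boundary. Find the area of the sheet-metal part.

Outer boundary:
Apply the shoelace formula: 2A = Σ (x_i·y_{i+1} − x_{i+1}·y_i), indices taken mod 6.
Σ = (-129) + (-96) + (-4) + (-18) + (-8) + (-29) = -284
Area = |Σ|/2 = 142.
Hole:
Apply the shoelace formula: 2A = Σ (x_i·y_{i+1} − x_{i+1}·y_i), indices taken mod 4.
Σ = (3) + (19) + (24) + (-18) = 28
Area = |Σ|/2 = 14.
Net area = 142 − 14 = 128.

128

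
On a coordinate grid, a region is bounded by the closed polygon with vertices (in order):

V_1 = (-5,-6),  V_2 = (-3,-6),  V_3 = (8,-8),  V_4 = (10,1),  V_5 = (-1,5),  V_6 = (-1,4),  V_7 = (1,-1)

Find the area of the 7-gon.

V_1→V_2: (-5)(-6) − (-3)(-6) = 12
V_2→V_3: (-3)(-8) − (8)(-6) = 72
V_3→V_4: (8)(1) − (10)(-8) = 88
V_4→V_5: (10)(5) − (-1)(1) = 51
V_5→V_6: (-1)(4) − (-1)(5) = 1
V_6→V_7: (-1)(-1) − (1)(4) = -3
V_7→V_1: (1)(-6) − (-5)(-1) = -11
Σ = 210
Area = |Σ|/2 = 105.

105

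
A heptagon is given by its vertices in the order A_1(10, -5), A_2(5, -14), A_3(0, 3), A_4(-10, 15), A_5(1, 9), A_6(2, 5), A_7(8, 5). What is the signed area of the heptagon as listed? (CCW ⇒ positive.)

-154

Apply the shoelace (surveyor's) formula: 2A = Σ (x_i·y_{i+1} − x_{i+1}·y_i), indices taken mod 7.
Σ = (-115) + (15) + (30) + (-105) + (-13) + (-30) + (-90) = -308
Signed area = Σ/2 = -154 (negative ⇒ clockwise traversal).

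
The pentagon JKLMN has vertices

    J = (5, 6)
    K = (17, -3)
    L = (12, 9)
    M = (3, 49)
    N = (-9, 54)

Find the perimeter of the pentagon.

132

|JK| = √((12)² + (-9)²) = √225 = 15
|KL| = √((-5)² + (12)²) = √169 = 13
|LM| = √((-9)² + (40)²) = √1681 = 41
|MN| = √((-12)² + (5)²) = √169 = 13
|NJ| = √((14)² + (-48)²) = √2500 = 50
Perimeter = 15 + 13 + 41 + 13 + 50 = 132.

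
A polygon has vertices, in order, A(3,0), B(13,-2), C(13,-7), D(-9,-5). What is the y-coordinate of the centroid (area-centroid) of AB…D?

Apply the shoelace formula. First the cross-terms c_i = x_i·y_{i+1} − x_{i+1}·y_i:
  -6, -65, -128, 15  ⇒  2A = -184, A = -92.
Then Σ (y_i + y_{i+1})·c_i = 2058, so ȳ = 2058 / (6·(-92)) = -343/92.

-343/92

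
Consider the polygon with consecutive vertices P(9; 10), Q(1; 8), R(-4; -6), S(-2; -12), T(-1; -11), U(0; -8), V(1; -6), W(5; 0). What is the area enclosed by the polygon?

P→Q: (9)(8) − (1)(10) = 62
Q→R: (1)(-6) − (-4)(8) = 26
R→S: (-4)(-12) − (-2)(-6) = 36
S→T: (-2)(-11) − (-1)(-12) = 10
T→U: (-1)(-8) − (0)(-11) = 8
U→V: (0)(-6) − (1)(-8) = 8
V→W: (1)(0) − (5)(-6) = 30
W→P: (5)(10) − (9)(0) = 50
Σ = 230
Area = |Σ|/2 = 115.

115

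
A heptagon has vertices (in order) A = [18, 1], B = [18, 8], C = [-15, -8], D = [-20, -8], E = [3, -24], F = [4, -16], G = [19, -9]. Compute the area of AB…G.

531.5

Σ = (126) + (-24) + (-40) + (504) + (48) + (268) + (181) = 1063
Area = |Σ|/2 = 531.5.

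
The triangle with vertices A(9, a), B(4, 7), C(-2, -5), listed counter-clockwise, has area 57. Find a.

-2

Write out the shoelace sum; only the two edges meeting at A involve a:
2·Area = [((-2)·a − 9·(-5)) + (9·7 − 4·a)] + -6
       = -6·a + 102 = 114
⇒ a = -2.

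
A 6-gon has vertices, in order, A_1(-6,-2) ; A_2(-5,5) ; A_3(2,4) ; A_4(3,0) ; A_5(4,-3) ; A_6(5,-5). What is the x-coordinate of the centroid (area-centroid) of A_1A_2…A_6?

Apply the shoelace (surveyor's) formula. First the cross-terms c_i = x_i·y_{i+1} − x_{i+1}·y_i:
  -40, -30, -12, -9, -5, -40  ⇒  2A = -136, A = -68.
Then Σ (x_i + x_{i+1})·c_i = 402, so x̄ = 402 / (6·(-68)) = -67/68.

-67/68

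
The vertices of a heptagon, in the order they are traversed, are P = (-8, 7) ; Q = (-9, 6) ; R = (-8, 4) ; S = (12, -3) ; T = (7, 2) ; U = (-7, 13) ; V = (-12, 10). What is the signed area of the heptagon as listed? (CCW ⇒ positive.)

Cross-terms: 15, 12, -24, 45, 105, 86, -4  ⇒  Σ = 235
Signed area = Σ/2 = 117.5 (positive ⇒ counter-clockwise traversal).

117.5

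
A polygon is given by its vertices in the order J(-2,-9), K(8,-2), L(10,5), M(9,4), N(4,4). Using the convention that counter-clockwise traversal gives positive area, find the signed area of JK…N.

61.5

Apply the shoelace (surveyor's) formula: 2A = Σ (x_i·y_{i+1} − x_{i+1}·y_i), indices taken mod 5.
Σ = (76) + (60) + (-5) + (20) + (-28) = 123
Signed area = Σ/2 = 61.5 (positive ⇒ counter-clockwise traversal).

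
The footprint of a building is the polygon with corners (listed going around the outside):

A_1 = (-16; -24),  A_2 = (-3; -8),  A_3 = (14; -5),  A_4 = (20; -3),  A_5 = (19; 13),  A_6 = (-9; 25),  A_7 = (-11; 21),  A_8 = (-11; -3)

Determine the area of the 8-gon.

858

Cross-terms: 56, 127, 58, 317, 592, 86, 264, 216  ⇒  Σ = 1716
Area = |Σ|/2 = 858.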